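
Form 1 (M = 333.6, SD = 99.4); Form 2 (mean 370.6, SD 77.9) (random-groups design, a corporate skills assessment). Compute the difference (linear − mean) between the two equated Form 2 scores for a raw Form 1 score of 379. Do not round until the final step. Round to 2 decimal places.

Mean-equated: 379 + (370.6 − 333.6) = 416.00
Linear-equated: (77.9/99.4)(379 − 333.6) + 370.6 = 406.180
Difference = 406.180 − 416.00 = -9.82

-9.82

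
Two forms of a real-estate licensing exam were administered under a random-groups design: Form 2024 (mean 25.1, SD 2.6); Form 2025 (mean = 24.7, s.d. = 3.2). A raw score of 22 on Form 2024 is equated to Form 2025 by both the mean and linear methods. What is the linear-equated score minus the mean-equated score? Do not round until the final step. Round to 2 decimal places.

Mean-equated: 22 + (24.7 − 25.1) = 21.60
Linear-equated: (3.2/2.6)(22 − 25.1) + 24.7 = 20.885
Difference = 20.885 − 21.60 = -0.72

-0.72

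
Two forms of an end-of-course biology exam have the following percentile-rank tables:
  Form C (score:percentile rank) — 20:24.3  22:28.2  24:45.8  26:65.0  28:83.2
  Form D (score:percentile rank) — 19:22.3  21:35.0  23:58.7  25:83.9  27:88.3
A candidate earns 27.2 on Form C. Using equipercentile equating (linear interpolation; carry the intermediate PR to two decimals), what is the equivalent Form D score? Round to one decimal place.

24.4

PR of 27.2 on Form C: 65.0 + (27.2 − 26)/(28 − 26) × (83.2 − 65.0) = 75.92
On Form D, PR 75.92 falls between score 23 (PR 58.7) and 25 (PR 83.9).
Interpolate: 23 + (75.92 − 58.7)/(83.9 − 58.7) × (25 − 23) = 24.4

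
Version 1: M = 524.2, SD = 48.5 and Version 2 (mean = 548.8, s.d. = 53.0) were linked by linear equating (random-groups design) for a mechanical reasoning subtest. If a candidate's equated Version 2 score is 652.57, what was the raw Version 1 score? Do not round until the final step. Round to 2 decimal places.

Invert y = (SD_Y/SD_X)(x − M_X) + M_Y:
x = (SD_X/SD_Y)(y − M_Y) + M_X = (48.5/53.0)(652.57 − 548.8) + 524.2
x = 0.915094 × 103.770 + 524.2 = 619.16

619.16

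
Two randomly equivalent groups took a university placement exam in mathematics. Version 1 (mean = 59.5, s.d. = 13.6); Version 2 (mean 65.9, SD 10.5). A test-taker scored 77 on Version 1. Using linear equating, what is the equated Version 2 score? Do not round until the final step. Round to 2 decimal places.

Linear equating: y = (SD_Y/SD_X)(x − M_X) + M_Y
y = (10.5/13.6)(77 − 59.5) + 65.9
y = 0.772059 × 17.5 + 65.9 = 13.5110 + 65.9 = 79.41

79.41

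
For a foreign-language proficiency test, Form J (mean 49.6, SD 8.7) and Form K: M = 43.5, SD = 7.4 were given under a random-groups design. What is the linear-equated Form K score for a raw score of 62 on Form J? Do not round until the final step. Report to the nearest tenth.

54.0

Linear equating: y = (SD_Y/SD_X)(x − M_X) + M_Y
y = (7.4/8.7)(62 − 49.6) + 43.5
y = 0.850575 × 12.4 + 43.5 = 10.5471 + 43.5 = 54.0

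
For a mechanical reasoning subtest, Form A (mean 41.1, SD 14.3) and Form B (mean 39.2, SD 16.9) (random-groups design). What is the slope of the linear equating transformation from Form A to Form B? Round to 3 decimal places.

A = SD_Y / SD_X = 16.9 / 14.3 = 1.182

1.182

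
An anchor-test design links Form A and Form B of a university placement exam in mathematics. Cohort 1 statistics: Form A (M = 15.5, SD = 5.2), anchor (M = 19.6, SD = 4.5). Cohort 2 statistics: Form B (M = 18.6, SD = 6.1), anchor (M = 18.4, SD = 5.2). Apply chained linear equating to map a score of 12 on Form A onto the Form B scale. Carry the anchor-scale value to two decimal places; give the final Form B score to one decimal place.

Form A → anchor (Cohort 1): v = (4.5/5.2)(12 − 15.5) + 19.6 = 16.57
anchor → Form B (Cohort 2): y = (6.1/5.2)(16.57 − 18.4) + 18.6 = 16.5

16.5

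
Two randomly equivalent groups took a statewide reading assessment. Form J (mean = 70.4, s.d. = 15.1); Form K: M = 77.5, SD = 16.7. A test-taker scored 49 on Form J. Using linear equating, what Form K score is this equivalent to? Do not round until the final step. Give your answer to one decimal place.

Linear equating: y = (SD_Y/SD_X)(x − M_X) + M_Y
y = (16.7/15.1)(49 − 70.4) + 77.5
y = 1.105960 × -21.4 + 77.5 = -23.6675 + 77.5 = 53.8

53.8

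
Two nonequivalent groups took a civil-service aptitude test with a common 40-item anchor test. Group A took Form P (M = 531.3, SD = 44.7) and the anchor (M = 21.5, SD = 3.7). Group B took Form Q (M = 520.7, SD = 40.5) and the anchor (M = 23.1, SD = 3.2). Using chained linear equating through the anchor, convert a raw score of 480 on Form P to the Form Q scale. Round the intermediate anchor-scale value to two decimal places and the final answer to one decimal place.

Form P → anchor (Group A): v = (3.7/44.7)(480 − 531.3) + 21.5 = 17.25
anchor → Form Q (Group B): y = (40.5/3.2)(17.25 − 23.1) + 520.7 = 446.7

446.7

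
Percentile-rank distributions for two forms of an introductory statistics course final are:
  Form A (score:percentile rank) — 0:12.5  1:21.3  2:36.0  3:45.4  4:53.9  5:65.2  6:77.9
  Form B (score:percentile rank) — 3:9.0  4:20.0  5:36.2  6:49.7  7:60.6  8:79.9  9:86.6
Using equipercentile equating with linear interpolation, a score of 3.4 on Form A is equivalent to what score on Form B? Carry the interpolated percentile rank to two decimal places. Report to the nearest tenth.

PR of 3.4 on Form A: 45.4 + (3.4 − 3)/(4 − 3) × (53.9 − 45.4) = 48.80
On Form B, PR 48.80 falls between score 5 (PR 36.2) and 6 (PR 49.7).
Interpolate: 5 + (48.80 − 36.2)/(49.7 − 36.2) × (6 − 5) = 5.9

5.9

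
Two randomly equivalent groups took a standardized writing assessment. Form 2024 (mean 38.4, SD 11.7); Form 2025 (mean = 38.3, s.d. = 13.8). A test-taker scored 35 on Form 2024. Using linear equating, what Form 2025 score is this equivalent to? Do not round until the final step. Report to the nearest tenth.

Linear equating: y = (SD_Y/SD_X)(x − M_X) + M_Y
y = (13.8/11.7)(35 − 38.4) + 38.3
y = 1.179487 × -3.4 + 38.3 = -4.0103 + 38.3 = 34.3

34.3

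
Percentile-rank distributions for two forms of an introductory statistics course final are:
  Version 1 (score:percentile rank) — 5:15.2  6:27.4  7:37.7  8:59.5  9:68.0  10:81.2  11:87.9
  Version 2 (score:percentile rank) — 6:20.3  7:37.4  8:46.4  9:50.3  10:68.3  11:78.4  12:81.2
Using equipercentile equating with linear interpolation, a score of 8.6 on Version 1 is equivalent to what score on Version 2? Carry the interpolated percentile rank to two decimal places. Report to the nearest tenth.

PR of 8.6 on Version 1: 59.5 + (8.6 − 8)/(9 − 8) × (68.0 − 59.5) = 64.60
On Version 2, PR 64.60 falls between score 9 (PR 50.3) and 10 (PR 68.3).
Interpolate: 9 + (64.60 − 50.3)/(68.3 − 50.3) × (10 − 9) = 9.8

9.8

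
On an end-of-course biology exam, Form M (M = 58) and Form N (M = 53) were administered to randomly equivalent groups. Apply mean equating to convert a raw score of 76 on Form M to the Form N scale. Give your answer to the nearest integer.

Mean equating: y = x + (M_Y − M_X) = 76 + (53 − 58) = 71

71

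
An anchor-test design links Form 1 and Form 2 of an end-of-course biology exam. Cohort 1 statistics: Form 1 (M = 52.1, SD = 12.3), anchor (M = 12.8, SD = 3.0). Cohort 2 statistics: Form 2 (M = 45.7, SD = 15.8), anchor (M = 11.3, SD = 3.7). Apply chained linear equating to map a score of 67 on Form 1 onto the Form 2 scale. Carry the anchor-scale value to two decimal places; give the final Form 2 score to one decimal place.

67.6

Form 1 → anchor (Cohort 1): v = (3.0/12.3)(67 − 52.1) + 12.8 = 16.43
anchor → Form 2 (Cohort 2): y = (15.8/3.7)(16.43 − 11.3) + 45.7 = 67.6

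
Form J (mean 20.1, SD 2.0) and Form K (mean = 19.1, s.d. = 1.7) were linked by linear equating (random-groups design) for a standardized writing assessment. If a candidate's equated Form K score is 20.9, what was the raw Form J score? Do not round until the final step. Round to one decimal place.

Invert y = (SD_Y/SD_X)(x − M_X) + M_Y:
x = (SD_X/SD_Y)(y − M_Y) + M_X = (2.0/1.7)(20.9 − 19.1) + 20.1
x = 1.176471 × 1.800 + 20.1 = 22.2

22.2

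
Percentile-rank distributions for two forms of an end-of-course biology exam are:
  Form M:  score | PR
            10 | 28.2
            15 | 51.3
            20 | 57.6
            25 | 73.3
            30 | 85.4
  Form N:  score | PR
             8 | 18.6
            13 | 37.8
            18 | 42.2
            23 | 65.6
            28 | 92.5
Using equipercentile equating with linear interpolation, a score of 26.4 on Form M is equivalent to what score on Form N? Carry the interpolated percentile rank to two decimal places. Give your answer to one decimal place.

25.1

PR of 26.4 on Form M: 73.3 + (26.4 − 25)/(30 − 25) × (85.4 − 73.3) = 76.69
On Form N, PR 76.69 falls between score 23 (PR 65.6) and 28 (PR 92.5).
Interpolate: 23 + (76.69 − 65.6)/(92.5 − 65.6) × (28 − 23) = 25.1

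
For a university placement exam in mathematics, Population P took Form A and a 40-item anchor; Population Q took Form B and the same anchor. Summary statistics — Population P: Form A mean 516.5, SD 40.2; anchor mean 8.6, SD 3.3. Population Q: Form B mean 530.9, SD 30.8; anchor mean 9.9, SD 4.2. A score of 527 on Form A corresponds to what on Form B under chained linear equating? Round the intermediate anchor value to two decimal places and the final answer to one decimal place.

527.7

Form A → anchor (Population P): v = (3.3/40.2)(527 − 516.5) + 8.6 = 9.46
anchor → Form B (Population Q): y = (30.8/4.2)(9.46 − 9.9) + 530.9 = 527.7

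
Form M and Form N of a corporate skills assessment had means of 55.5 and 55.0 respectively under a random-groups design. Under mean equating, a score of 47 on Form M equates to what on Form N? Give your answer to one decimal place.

46.5

Mean equating: y = x + (M_Y − M_X) = 47 + (55.0 − 55.5) = 46.5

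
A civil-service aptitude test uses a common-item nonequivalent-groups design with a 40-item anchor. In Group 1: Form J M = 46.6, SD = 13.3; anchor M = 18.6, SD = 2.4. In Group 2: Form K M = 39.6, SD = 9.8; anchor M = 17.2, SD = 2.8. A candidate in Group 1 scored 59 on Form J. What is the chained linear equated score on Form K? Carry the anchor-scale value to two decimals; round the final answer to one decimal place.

52.3

Form J → anchor (Group 1): v = (2.4/13.3)(59 − 46.6) + 18.6 = 20.84
anchor → Form K (Group 2): y = (9.8/2.8)(20.84 − 17.2) + 39.6 = 52.3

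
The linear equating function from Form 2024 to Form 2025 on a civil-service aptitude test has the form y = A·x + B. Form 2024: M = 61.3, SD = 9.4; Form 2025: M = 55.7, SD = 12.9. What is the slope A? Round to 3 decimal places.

A = SD_Y / SD_X = 12.9 / 9.4 = 1.372

1.372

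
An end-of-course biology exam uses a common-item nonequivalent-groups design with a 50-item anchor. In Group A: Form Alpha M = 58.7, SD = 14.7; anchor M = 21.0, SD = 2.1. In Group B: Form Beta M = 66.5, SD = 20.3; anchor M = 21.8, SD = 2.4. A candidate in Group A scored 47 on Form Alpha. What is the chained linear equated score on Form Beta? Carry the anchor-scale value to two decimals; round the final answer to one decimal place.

Form Alpha → anchor (Group A): v = (2.1/14.7)(47 − 58.7) + 21.0 = 19.33
anchor → Form Beta (Group B): y = (20.3/2.4)(19.33 − 21.8) + 66.5 = 45.6

45.6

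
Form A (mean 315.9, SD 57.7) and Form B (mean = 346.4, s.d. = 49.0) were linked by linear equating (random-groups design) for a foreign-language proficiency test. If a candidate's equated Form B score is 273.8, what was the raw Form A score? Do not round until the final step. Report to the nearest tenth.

230.4

Invert y = (SD_Y/SD_X)(x − M_X) + M_Y:
x = (SD_X/SD_Y)(y − M_Y) + M_X = (57.7/49.0)(273.8 − 346.4) + 315.9
x = 1.177551 × -72.600 + 315.9 = 230.4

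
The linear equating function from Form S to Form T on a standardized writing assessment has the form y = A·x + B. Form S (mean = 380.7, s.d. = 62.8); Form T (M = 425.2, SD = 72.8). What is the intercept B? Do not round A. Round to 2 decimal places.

-16.12

A = SD_Y / SD_X = 72.8 / 62.8 = 1.159236
B = M_Y − A·M_X = 425.2 − 1.159236 × 380.7 = -16.12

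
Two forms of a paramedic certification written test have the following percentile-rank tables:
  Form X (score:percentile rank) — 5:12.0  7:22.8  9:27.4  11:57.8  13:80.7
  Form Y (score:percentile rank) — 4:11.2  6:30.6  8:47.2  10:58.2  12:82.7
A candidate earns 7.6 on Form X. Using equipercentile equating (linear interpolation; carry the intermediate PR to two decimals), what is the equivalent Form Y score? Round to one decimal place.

5.3

PR of 7.6 on Form X: 22.8 + (7.6 − 7)/(9 − 7) × (27.4 − 22.8) = 24.18
On Form Y, PR 24.18 falls between score 4 (PR 11.2) and 6 (PR 30.6).
Interpolate: 4 + (24.18 − 11.2)/(30.6 − 11.2) × (6 − 4) = 5.3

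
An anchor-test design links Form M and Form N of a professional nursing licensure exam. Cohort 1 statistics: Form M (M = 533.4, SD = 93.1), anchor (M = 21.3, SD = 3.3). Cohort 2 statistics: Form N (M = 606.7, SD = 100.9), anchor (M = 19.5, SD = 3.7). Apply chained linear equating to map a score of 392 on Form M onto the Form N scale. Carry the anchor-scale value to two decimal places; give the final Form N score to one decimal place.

519.2

Form M → anchor (Cohort 1): v = (3.3/93.1)(392 − 533.4) + 21.3 = 16.29
anchor → Form N (Cohort 2): y = (100.9/3.7)(16.29 − 19.5) + 606.7 = 519.2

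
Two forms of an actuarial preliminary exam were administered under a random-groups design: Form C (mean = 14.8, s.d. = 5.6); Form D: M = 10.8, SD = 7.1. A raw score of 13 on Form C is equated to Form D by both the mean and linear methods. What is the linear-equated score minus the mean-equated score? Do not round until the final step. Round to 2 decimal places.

Mean-equated: 13 + (10.8 − 14.8) = 9.00
Linear-equated: (7.1/5.6)(13 − 14.8) + 10.8 = 8.518
Difference = 8.518 − 9.00 = -0.48

-0.48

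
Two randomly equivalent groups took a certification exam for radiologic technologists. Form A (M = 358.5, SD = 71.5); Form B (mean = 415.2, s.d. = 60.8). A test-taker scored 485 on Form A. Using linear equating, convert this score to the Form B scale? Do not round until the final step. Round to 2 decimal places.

522.77

Linear equating: y = (SD_Y/SD_X)(x − M_X) + M_Y
y = (60.8/71.5)(485 − 358.5) + 415.2
y = 0.850350 × 126.5 + 415.2 = 107.5692 + 415.2 = 522.77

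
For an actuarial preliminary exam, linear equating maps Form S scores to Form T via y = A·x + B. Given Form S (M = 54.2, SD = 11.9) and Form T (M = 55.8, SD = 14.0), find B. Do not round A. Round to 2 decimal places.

A = SD_Y / SD_X = 14.0 / 11.9 = 1.176471
B = M_Y − A·M_X = 55.8 − 1.176471 × 54.2 = -7.96

-7.96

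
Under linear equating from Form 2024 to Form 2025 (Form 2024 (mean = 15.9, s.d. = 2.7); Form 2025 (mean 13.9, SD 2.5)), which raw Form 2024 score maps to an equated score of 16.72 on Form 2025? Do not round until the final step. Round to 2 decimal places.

Invert y = (SD_Y/SD_X)(x − M_X) + M_Y:
x = (SD_X/SD_Y)(y − M_Y) + M_X = (2.7/2.5)(16.72 − 13.9) + 15.9
x = 1.080000 × 2.820 + 15.9 = 18.95

18.95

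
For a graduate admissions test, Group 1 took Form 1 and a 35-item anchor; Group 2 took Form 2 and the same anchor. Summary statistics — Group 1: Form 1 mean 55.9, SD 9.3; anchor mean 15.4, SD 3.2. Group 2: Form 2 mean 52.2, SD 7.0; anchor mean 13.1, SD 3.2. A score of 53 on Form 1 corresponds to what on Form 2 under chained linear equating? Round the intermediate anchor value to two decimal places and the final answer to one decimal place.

Form 1 → anchor (Group 1): v = (3.2/9.3)(53 − 55.9) + 15.4 = 14.40
anchor → Form 2 (Group 2): y = (7.0/3.2)(14.40 − 13.1) + 52.2 = 55.0

55.0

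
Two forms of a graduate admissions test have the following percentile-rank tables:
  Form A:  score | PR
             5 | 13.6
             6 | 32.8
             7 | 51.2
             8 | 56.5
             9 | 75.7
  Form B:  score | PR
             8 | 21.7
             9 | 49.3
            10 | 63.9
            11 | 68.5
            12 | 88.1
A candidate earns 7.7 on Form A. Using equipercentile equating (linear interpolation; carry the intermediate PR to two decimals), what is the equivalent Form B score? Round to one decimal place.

PR of 7.7 on Form A: 51.2 + (7.7 − 7)/(8 − 7) × (56.5 − 51.2) = 54.91
On Form B, PR 54.91 falls between score 9 (PR 49.3) and 10 (PR 63.9).
Interpolate: 9 + (54.91 − 49.3)/(63.9 − 49.3) × (10 − 9) = 9.4

9.4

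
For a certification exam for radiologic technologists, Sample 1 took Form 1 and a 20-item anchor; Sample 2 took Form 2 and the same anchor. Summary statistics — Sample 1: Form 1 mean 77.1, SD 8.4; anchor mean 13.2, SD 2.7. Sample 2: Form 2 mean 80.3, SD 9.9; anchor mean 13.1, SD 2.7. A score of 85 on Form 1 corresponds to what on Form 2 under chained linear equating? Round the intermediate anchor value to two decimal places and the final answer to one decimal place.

Form 1 → anchor (Sample 1): v = (2.7/8.4)(85 − 77.1) + 13.2 = 15.74
anchor → Form 2 (Sample 2): y = (9.9/2.7)(15.74 − 13.1) + 80.3 = 90.0

90.0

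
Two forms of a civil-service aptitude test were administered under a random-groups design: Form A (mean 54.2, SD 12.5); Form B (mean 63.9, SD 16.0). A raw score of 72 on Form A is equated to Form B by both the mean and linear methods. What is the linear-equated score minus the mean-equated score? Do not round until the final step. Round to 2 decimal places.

4.98

Mean-equated: 72 + (63.9 − 54.2) = 81.70
Linear-equated: (16.0/12.5)(72 − 54.2) + 63.9 = 86.684
Difference = 86.684 − 81.70 = 4.98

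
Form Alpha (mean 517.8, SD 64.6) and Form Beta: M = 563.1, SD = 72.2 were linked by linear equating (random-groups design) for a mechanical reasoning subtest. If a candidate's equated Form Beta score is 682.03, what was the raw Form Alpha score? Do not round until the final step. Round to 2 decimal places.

624.21

Invert y = (SD_Y/SD_X)(x − M_X) + M_Y:
x = (SD_X/SD_Y)(y − M_Y) + M_X = (64.6/72.2)(682.03 − 563.1) + 517.8
x = 0.894737 × 118.930 + 517.8 = 624.21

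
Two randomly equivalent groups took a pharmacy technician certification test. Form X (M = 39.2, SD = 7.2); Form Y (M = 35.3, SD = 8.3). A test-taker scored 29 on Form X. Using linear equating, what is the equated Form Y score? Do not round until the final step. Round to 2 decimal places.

Linear equating: y = (SD_Y/SD_X)(x − M_X) + M_Y
y = (8.3/7.2)(29 − 39.2) + 35.3
y = 1.152778 × -10.2 + 35.3 = -11.7583 + 35.3 = 23.54

23.54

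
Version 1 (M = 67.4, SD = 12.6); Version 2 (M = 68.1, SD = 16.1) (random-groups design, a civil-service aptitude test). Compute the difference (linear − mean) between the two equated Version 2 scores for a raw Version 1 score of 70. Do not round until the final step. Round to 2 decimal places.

0.72

Mean-equated: 70 + (68.1 − 67.4) = 70.70
Linear-equated: (16.1/12.6)(70 − 67.4) + 68.1 = 71.422
Difference = 71.422 − 70.70 = 0.72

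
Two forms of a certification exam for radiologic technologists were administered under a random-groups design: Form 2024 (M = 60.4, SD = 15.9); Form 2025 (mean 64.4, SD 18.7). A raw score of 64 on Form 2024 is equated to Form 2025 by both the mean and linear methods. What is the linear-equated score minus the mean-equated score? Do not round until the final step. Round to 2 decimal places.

0.63

Mean-equated: 64 + (64.4 − 60.4) = 68.00
Linear-equated: (18.7/15.9)(64 − 60.4) + 64.4 = 68.634
Difference = 68.634 − 68.00 = 0.63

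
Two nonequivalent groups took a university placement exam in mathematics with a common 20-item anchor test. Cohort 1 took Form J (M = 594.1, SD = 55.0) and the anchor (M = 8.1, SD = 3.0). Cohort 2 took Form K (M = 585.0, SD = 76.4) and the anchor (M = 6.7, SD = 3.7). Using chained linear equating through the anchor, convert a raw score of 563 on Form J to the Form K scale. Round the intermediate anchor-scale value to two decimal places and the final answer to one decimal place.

Form J → anchor (Cohort 1): v = (3.0/55.0)(563 − 594.1) + 8.1 = 6.40
anchor → Form K (Cohort 2): y = (76.4/3.7)(6.40 − 6.7) + 585.0 = 578.8

578.8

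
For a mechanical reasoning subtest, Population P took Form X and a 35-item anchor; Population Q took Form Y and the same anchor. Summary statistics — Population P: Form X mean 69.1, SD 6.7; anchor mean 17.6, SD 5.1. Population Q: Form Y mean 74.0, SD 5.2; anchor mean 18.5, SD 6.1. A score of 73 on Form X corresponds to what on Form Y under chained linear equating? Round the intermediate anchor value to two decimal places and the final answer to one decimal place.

75.8

Form X → anchor (Population P): v = (5.1/6.7)(73 − 69.1) + 17.6 = 20.57
anchor → Form Y (Population Q): y = (5.2/6.1)(20.57 − 18.5) + 74.0 = 75.8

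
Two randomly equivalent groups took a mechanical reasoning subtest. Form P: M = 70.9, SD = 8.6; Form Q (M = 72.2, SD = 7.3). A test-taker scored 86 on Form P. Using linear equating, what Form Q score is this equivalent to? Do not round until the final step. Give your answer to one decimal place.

85.0

Linear equating: y = (SD_Y/SD_X)(x − M_X) + M_Y
y = (7.3/8.6)(86 − 70.9) + 72.2
y = 0.848837 × 15.1 + 72.2 = 12.8174 + 72.2 = 85.0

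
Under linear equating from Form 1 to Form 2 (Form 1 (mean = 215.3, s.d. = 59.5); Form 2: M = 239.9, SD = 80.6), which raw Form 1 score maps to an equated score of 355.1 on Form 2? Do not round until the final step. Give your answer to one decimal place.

300.3

Invert y = (SD_Y/SD_X)(x − M_X) + M_Y:
x = (SD_X/SD_Y)(y − M_Y) + M_X = (59.5/80.6)(355.1 − 239.9) + 215.3
x = 0.738213 × 115.200 + 215.3 = 300.3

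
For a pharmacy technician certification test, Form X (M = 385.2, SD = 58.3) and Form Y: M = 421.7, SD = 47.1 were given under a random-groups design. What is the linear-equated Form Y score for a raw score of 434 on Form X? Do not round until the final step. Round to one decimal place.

461.1

Linear equating: y = (SD_Y/SD_X)(x − M_X) + M_Y
y = (47.1/58.3)(434 − 385.2) + 421.7
y = 0.807890 × 48.8 + 421.7 = 39.4250 + 421.7 = 461.1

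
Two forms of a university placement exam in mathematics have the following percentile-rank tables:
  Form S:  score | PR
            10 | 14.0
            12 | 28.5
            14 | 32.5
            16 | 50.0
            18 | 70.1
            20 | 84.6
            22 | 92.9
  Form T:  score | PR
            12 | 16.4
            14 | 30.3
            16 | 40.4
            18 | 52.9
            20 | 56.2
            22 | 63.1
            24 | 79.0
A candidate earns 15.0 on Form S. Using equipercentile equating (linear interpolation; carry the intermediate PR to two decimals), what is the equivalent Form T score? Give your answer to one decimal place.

PR of 15.0 on Form S: 32.5 + (15.0 − 14)/(16 − 14) × (50.0 − 32.5) = 41.25
On Form T, PR 41.25 falls between score 16 (PR 40.4) and 18 (PR 52.9).
Interpolate: 16 + (41.25 − 40.4)/(52.9 − 40.4) × (18 − 16) = 16.1

16.1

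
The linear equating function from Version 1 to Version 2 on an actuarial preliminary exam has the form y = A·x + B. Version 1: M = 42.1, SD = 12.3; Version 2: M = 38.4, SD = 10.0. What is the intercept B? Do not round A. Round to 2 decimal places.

4.17

A = SD_Y / SD_X = 10.0 / 12.3 = 0.813008
B = M_Y − A·M_X = 38.4 − 0.813008 × 42.1 = 4.17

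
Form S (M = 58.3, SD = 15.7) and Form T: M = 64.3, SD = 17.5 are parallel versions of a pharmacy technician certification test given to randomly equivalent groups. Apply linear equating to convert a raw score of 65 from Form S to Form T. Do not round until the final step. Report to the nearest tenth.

71.8

Linear equating: y = (SD_Y/SD_X)(x − M_X) + M_Y
y = (17.5/15.7)(65 − 58.3) + 64.3
y = 1.114650 × 6.7 + 64.3 = 7.4682 + 64.3 = 71.8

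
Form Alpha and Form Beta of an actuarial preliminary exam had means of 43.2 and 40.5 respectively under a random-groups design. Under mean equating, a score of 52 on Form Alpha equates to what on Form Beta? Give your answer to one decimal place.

49.3

Mean equating: y = x + (M_Y − M_X) = 52 + (40.5 − 43.2) = 49.3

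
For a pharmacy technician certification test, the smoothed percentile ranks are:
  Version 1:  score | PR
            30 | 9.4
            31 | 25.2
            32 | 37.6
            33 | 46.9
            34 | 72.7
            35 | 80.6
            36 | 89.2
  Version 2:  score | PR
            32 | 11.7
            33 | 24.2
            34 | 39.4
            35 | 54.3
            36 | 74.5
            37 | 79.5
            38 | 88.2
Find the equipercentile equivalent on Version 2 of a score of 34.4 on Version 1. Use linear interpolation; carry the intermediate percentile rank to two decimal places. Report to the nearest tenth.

36.3

PR of 34.4 on Version 1: 72.7 + (34.4 − 34)/(35 − 34) × (80.6 − 72.7) = 75.86
On Version 2, PR 75.86 falls between score 36 (PR 74.5) and 37 (PR 79.5).
Interpolate: 36 + (75.86 − 74.5)/(79.5 − 74.5) × (37 − 36) = 36.3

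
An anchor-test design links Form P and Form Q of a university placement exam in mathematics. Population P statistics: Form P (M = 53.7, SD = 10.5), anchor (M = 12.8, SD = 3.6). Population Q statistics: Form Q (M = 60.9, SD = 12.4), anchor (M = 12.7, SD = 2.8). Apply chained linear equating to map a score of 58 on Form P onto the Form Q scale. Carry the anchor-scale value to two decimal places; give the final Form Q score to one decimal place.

67.9

Form P → anchor (Population P): v = (3.6/10.5)(58 − 53.7) + 12.8 = 14.27
anchor → Form Q (Population Q): y = (12.4/2.8)(14.27 − 12.7) + 60.9 = 67.9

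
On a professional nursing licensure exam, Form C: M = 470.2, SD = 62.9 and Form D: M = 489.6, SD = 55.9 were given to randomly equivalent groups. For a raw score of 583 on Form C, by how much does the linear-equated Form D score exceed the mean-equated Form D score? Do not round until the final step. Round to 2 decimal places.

Mean-equated: 583 + (489.6 − 470.2) = 602.40
Linear-equated: (55.9/62.9)(583 − 470.2) + 489.6 = 589.847
Difference = 589.847 − 602.40 = -12.55

-12.55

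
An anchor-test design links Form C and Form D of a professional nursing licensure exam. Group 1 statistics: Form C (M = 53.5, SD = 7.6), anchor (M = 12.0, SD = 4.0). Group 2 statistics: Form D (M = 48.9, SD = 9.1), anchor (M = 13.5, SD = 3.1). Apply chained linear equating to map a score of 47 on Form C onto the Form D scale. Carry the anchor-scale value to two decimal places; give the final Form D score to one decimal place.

34.5

Form C → anchor (Group 1): v = (4.0/7.6)(47 − 53.5) + 12.0 = 8.58
anchor → Form D (Group 2): y = (9.1/3.1)(8.58 − 13.5) + 48.9 = 34.5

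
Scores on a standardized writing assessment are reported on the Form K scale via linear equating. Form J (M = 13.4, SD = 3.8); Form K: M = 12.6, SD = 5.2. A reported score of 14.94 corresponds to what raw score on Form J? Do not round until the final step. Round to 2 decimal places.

Invert y = (SD_Y/SD_X)(x − M_X) + M_Y:
x = (SD_X/SD_Y)(y − M_Y) + M_X = (3.8/5.2)(14.94 − 12.6) + 13.4
x = 0.730769 × 2.340 + 13.4 = 15.11

15.11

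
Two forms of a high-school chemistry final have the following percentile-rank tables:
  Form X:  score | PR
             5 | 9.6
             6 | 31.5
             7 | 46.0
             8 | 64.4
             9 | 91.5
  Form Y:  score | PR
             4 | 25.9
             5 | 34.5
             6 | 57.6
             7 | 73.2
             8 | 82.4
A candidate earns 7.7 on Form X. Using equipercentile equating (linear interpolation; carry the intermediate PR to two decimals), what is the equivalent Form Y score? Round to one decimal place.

6.1

PR of 7.7 on Form X: 46.0 + (7.7 − 7)/(8 − 7) × (64.4 − 46.0) = 58.88
On Form Y, PR 58.88 falls between score 6 (PR 57.6) and 7 (PR 73.2).
Interpolate: 6 + (58.88 − 57.6)/(73.2 − 57.6) × (7 − 6) = 6.1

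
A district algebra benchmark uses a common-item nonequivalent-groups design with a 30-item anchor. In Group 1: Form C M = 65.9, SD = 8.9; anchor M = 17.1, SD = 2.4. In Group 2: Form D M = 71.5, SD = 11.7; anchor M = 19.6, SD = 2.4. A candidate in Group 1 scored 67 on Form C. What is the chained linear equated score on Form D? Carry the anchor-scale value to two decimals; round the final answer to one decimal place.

60.8

Form C → anchor (Group 1): v = (2.4/8.9)(67 − 65.9) + 17.1 = 17.40
anchor → Form D (Group 2): y = (11.7/2.4)(17.40 − 19.6) + 71.5 = 60.8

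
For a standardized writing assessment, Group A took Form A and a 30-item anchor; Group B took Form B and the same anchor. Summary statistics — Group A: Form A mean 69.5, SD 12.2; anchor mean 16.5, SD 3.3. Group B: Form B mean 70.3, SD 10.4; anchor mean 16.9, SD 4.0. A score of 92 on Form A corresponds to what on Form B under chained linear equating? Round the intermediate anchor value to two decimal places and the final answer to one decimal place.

Form A → anchor (Group A): v = (3.3/12.2)(92 − 69.5) + 16.5 = 22.59
anchor → Form B (Group B): y = (10.4/4.0)(22.59 − 16.9) + 70.3 = 85.1

85.1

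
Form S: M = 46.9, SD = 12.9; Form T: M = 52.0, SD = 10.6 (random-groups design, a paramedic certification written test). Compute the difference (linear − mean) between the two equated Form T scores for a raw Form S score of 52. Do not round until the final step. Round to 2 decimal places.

Mean-equated: 52 + (52.0 − 46.9) = 57.10
Linear-equated: (10.6/12.9)(52 − 46.9) + 52.0 = 56.191
Difference = 56.191 − 57.10 = -0.91

-0.91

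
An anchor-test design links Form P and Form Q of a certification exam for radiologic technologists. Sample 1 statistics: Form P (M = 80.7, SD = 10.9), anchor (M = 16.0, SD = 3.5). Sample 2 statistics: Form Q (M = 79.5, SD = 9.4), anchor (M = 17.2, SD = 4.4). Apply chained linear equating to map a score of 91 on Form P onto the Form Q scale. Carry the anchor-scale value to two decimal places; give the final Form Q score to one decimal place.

84.0

Form P → anchor (Sample 1): v = (3.5/10.9)(91 − 80.7) + 16.0 = 19.31
anchor → Form Q (Sample 2): y = (9.4/4.4)(19.31 − 17.2) + 79.5 = 84.0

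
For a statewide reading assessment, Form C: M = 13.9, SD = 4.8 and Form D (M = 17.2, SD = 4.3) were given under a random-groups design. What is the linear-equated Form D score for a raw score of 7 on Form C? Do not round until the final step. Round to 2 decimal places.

11.02

Linear equating: y = (SD_Y/SD_X)(x − M_X) + M_Y
y = (4.3/4.8)(7 − 13.9) + 17.2
y = 0.895833 × -6.9 + 17.2 = -6.1813 + 17.2 = 11.02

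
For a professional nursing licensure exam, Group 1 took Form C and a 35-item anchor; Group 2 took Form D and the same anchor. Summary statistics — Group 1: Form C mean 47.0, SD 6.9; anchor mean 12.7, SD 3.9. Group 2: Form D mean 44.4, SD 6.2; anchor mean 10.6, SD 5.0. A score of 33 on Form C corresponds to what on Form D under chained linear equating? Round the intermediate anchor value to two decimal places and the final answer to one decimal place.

37.2

Form C → anchor (Group 1): v = (3.9/6.9)(33 − 47.0) + 12.7 = 4.79
anchor → Form D (Group 2): y = (6.2/5.0)(4.79 − 10.6) + 44.4 = 37.2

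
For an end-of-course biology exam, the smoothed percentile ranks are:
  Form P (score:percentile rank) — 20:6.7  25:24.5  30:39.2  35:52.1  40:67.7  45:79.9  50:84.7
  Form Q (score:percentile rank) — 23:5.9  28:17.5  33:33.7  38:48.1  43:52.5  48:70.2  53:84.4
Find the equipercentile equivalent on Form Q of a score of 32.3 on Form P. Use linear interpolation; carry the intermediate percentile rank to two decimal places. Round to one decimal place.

PR of 32.3 on Form P: 39.2 + (32.3 − 30)/(35 − 30) × (52.1 − 39.2) = 45.13
On Form Q, PR 45.13 falls between score 33 (PR 33.7) and 38 (PR 48.1).
Interpolate: 33 + (45.13 − 33.7)/(48.1 − 33.7) × (38 − 33) = 37.0

37.0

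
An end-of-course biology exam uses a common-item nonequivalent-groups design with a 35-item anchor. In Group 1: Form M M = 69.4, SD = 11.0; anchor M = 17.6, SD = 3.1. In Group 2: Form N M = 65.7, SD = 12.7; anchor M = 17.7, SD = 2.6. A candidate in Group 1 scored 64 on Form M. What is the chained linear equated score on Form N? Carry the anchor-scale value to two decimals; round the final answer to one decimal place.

Form M → anchor (Group 1): v = (3.1/11.0)(64 − 69.4) + 17.6 = 16.08
anchor → Form N (Group 2): y = (12.7/2.6)(16.08 − 17.7) + 65.7 = 57.8

57.8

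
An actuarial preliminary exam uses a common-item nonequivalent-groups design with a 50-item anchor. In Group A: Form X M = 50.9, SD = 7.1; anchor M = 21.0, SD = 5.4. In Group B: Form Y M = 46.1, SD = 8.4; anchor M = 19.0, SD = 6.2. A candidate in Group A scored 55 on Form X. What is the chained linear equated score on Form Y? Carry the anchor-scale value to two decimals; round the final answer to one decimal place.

Form X → anchor (Group A): v = (5.4/7.1)(55 − 50.9) + 21.0 = 24.12
anchor → Form Y (Group B): y = (8.4/6.2)(24.12 − 19.0) + 46.1 = 53.0

53.0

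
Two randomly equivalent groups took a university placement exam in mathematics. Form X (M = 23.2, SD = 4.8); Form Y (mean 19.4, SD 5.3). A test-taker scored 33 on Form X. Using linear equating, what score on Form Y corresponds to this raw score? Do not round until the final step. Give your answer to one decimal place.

Linear equating: y = (SD_Y/SD_X)(x − M_X) + M_Y
y = (5.3/4.8)(33 − 23.2) + 19.4
y = 1.104167 × 9.8 + 19.4 = 10.8208 + 19.4 = 30.2

30.2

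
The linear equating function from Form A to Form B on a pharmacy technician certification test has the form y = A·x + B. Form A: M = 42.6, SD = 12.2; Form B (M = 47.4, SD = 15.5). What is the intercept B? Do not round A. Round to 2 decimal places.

-6.72

A = SD_Y / SD_X = 15.5 / 12.2 = 1.270492
B = M_Y − A·M_X = 47.4 − 1.270492 × 42.6 = -6.72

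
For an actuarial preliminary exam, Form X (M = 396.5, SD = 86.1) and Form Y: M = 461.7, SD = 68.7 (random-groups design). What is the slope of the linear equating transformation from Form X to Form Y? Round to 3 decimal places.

0.798

A = SD_Y / SD_X = 68.7 / 86.1 = 0.798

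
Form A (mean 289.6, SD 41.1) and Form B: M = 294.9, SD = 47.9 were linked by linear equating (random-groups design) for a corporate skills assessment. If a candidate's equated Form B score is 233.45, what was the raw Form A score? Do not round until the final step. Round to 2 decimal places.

Invert y = (SD_Y/SD_X)(x − M_X) + M_Y:
x = (SD_X/SD_Y)(y − M_Y) + M_X = (41.1/47.9)(233.45 − 294.9) + 289.6
x = 0.858038 × -61.450 + 289.6 = 236.87

236.87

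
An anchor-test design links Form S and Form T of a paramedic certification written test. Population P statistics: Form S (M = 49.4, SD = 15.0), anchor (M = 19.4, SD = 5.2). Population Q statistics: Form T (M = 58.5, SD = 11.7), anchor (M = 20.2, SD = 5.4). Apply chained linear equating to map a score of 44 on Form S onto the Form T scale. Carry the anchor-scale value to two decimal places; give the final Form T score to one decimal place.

52.7

Form S → anchor (Population P): v = (5.2/15.0)(44 − 49.4) + 19.4 = 17.53
anchor → Form T (Population Q): y = (11.7/5.4)(17.53 − 20.2) + 58.5 = 52.7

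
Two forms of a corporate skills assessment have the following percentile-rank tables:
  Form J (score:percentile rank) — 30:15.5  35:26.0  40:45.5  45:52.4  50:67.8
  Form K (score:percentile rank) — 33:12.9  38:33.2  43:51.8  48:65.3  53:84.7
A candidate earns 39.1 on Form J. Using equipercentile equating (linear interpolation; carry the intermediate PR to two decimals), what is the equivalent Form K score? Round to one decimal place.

PR of 39.1 on Form J: 26.0 + (39.1 − 35)/(40 − 35) × (45.5 − 26.0) = 41.99
On Form K, PR 41.99 falls between score 38 (PR 33.2) and 43 (PR 51.8).
Interpolate: 38 + (41.99 − 33.2)/(51.8 − 33.2) × (43 − 38) = 40.4

40.4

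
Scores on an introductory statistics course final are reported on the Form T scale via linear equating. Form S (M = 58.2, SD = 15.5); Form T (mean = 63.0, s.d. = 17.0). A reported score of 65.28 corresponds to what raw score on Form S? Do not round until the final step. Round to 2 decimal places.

60.28

Invert y = (SD_Y/SD_X)(x − M_X) + M_Y:
x = (SD_X/SD_Y)(y − M_Y) + M_X = (15.5/17.0)(65.28 − 63.0) + 58.2
x = 0.911765 × 2.280 + 58.2 = 60.28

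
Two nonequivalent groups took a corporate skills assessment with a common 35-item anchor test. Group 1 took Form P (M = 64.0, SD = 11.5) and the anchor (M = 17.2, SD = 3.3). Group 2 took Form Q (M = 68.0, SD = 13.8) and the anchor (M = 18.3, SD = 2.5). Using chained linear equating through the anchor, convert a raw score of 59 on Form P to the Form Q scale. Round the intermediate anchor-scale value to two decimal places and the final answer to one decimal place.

Form P → anchor (Group 1): v = (3.3/11.5)(59 − 64.0) + 17.2 = 15.77
anchor → Form Q (Group 2): y = (13.8/2.5)(15.77 − 18.3) + 68.0 = 54.0

54.0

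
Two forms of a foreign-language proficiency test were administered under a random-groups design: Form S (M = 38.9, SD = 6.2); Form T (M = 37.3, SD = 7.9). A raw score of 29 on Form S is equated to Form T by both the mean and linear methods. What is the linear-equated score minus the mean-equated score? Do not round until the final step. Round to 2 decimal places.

-2.71

Mean-equated: 29 + (37.3 − 38.9) = 27.40
Linear-equated: (7.9/6.2)(29 − 38.9) + 37.3 = 24.685
Difference = 24.685 − 27.40 = -2.71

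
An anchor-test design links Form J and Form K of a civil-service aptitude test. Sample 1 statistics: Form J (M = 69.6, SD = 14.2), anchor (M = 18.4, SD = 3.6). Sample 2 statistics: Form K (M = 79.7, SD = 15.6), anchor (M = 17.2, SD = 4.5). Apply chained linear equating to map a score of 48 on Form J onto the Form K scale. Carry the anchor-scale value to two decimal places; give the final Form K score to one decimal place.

64.9

Form J → anchor (Sample 1): v = (3.6/14.2)(48 − 69.6) + 18.4 = 12.92
anchor → Form K (Sample 2): y = (15.6/4.5)(12.92 − 17.2) + 79.7 = 64.9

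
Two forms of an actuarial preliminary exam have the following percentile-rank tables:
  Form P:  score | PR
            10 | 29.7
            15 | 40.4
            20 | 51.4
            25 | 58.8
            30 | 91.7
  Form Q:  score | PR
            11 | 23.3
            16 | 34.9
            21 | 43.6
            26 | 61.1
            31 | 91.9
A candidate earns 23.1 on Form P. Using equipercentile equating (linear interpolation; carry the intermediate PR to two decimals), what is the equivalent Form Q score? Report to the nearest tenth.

PR of 23.1 on Form P: 51.4 + (23.1 − 20)/(25 − 20) × (58.8 − 51.4) = 55.99
On Form Q, PR 55.99 falls between score 21 (PR 43.6) and 26 (PR 61.1).
Interpolate: 21 + (55.99 − 43.6)/(61.1 − 43.6) × (26 − 21) = 24.5

24.5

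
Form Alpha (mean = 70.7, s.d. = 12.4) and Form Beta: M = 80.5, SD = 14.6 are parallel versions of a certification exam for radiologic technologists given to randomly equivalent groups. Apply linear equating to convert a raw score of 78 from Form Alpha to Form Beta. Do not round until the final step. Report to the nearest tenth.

Linear equating: y = (SD_Y/SD_X)(x − M_X) + M_Y
y = (14.6/12.4)(78 − 70.7) + 80.5
y = 1.177419 × 7.3 + 80.5 = 8.5952 + 80.5 = 89.1

89.1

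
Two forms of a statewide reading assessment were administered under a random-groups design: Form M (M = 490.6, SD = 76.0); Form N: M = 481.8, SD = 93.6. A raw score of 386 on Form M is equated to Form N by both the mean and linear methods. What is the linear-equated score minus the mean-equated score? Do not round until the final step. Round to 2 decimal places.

-24.22

Mean-equated: 386 + (481.8 − 490.6) = 377.20
Linear-equated: (93.6/76.0)(386 − 490.6) + 481.8 = 352.977
Difference = 352.977 − 377.20 = -24.22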